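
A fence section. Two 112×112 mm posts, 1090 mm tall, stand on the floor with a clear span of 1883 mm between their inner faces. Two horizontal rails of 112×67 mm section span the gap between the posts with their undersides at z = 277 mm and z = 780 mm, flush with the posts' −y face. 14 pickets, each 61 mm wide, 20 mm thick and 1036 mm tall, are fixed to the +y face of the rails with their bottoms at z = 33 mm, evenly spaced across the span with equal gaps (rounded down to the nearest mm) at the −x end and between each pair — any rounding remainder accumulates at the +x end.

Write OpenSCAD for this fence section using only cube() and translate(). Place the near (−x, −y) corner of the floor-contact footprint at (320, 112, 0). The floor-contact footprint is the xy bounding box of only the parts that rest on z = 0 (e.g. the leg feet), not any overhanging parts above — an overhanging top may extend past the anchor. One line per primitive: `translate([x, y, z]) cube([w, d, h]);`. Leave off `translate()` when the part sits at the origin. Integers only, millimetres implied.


translate([320, 112, 0]) cube([112, 112, 1090]);
translate([2315, 112, 0]) cube([112, 112, 1090]);
translate([432, 112, 277]) cube([1883, 112, 67]);
translate([432, 112, 780]) cube([1883, 112, 67]);
translate([500, 224, 33]) cube([61, 20, 1036]);
translate([629, 224, 33]) cube([61, 20, 1036]);
translate([758, 224, 33]) cube([61, 20, 1036]);
translate([887, 224, 33]) cube([61, 20, 1036]);
translate([1016, 224, 33]) cube([61, 20, 1036]);
translate([1145, 224, 33]) cube([61, 20, 1036]);
translate([1274, 224, 33]) cube([61, 20, 1036]);
translate([1403, 224, 33]) cube([61, 20, 1036]);
translate([1532, 224, 33]) cube([61, 20, 1036]);
translate([1661, 224, 33]) cube([61, 20, 1036]);
translate([1790, 224, 33]) cube([61, 20, 1036]);
translate([1919, 224, 33]) cube([61, 20, 1036]);
translate([2048, 224, 33]) cube([61, 20, 1036]);
translate([2177, 224, 33]) cube([61, 20, 1036]);


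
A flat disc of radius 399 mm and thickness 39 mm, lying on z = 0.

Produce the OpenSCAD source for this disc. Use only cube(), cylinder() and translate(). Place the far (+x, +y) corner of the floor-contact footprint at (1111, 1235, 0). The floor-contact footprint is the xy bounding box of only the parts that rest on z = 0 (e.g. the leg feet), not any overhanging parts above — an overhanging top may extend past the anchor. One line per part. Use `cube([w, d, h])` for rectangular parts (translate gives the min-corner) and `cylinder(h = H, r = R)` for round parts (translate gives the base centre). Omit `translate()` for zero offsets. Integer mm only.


translate([712, 836, 0]) cylinder(h = 39, r = 399);


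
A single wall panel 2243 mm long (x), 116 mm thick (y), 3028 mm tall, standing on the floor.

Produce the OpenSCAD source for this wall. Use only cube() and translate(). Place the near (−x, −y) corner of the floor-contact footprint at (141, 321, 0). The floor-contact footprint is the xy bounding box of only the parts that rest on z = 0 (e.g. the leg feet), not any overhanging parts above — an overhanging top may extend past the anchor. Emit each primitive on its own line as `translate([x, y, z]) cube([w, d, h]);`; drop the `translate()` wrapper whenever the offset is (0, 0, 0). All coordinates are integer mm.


translate([141, 321, 0]) cube([2243, 116, 3028]);


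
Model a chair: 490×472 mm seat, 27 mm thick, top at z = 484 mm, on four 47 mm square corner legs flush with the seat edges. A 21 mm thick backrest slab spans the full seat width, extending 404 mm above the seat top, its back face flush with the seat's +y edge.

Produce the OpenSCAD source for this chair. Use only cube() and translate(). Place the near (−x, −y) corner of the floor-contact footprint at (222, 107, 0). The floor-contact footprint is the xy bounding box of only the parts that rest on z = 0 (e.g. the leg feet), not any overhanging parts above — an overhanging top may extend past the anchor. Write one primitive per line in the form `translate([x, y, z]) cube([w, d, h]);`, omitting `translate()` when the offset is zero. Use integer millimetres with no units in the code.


translate([222, 107, 457]) cube([490, 472, 27]);
translate([222, 107, 0]) cube([47, 47, 457]);
translate([665, 107, 0]) cube([47, 47, 457]);
translate([222, 532, 0]) cube([47, 47, 457]);
translate([665, 532, 0]) cube([47, 47, 457]);
translate([222, 558, 484]) cube([490, 21, 404]);


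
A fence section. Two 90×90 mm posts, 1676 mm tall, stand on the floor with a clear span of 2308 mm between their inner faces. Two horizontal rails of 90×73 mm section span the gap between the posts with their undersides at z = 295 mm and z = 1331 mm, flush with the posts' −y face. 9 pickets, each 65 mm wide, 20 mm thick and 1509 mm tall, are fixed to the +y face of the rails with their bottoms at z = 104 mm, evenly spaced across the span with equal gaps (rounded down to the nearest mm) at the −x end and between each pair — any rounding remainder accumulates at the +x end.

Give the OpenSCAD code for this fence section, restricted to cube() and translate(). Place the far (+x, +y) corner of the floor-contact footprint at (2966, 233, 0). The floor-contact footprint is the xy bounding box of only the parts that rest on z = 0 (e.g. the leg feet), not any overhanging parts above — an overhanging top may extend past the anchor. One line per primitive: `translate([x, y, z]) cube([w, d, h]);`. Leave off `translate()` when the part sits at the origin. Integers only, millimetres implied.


translate([478, 143, 0]) cube([90, 90, 1676]);
translate([2876, 143, 0]) cube([90, 90, 1676]);
translate([568, 143, 295]) cube([2308, 90, 73]);
translate([568, 143, 1331]) cube([2308, 90, 73]);
translate([740, 233, 104]) cube([65, 20, 1509]);
translate([977, 233, 104]) cube([65, 20, 1509]);
translate([1214, 233, 104]) cube([65, 20, 1509]);
translate([1451, 233, 104]) cube([65, 20, 1509]);
translate([1688, 233, 104]) cube([65, 20, 1509]);
translate([1925, 233, 104]) cube([65, 20, 1509]);
translate([2162, 233, 104]) cube([65, 20, 1509]);
translate([2399, 233, 104]) cube([65, 20, 1509]);
translate([2636, 233, 104]) cube([65, 20, 1509]);


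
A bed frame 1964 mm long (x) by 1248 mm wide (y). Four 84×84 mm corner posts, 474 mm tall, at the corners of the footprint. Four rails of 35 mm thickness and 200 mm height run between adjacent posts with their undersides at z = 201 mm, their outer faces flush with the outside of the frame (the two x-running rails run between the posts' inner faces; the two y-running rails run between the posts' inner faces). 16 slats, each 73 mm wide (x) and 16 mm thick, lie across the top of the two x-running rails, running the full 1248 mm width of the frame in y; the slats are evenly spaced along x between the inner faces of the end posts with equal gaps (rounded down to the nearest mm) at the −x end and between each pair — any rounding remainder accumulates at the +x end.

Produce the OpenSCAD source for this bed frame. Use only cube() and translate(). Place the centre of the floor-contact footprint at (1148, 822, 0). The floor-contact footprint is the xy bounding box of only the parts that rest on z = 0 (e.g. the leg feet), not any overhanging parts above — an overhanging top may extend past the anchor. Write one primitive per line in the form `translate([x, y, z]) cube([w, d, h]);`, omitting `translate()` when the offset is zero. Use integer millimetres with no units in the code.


// slat z = rail_z + rail_h = 201 + 200 = 401
// slat gap = ⌊(1796 − 16·73) / 17⌋ = 36
translate([166, 198, 0]) cube([84, 84, 474]);
translate([166, 1362, 0]) cube([84, 84, 474]);
translate([2046, 198, 0]) cube([84, 84, 474]);
translate([2046, 1362, 0]) cube([84, 84, 474]);
translate([250, 198, 201]) cube([1796, 35, 200]);
translate([250, 1411, 201]) cube([1796, 35, 200]);
translate([166, 282, 201]) cube([35, 1080, 200]);
translate([2095, 282, 201]) cube([35, 1080, 200]);
translate([286, 198, 401]) cube([73, 1248, 16]);
translate([395, 198, 401]) cube([73, 1248, 16]);
translate([504, 198, 401]) cube([73, 1248, 16]);
translate([613, 198, 401]) cube([73, 1248, 16]);
translate([722, 198, 401]) cube([73, 1248, 16]);
translate([831, 198, 401]) cube([73, 1248, 16]);
translate([940, 198, 401]) cube([73, 1248, 16]);
translate([1049, 198, 401]) cube([73, 1248, 16]);
translate([1158, 198, 401]) cube([73, 1248, 16]);
translate([1267, 198, 401]) cube([73, 1248, 16]);
translate([1376, 198, 401]) cube([73, 1248, 16]);
translate([1485, 198, 401]) cube([73, 1248, 16]);
translate([1594, 198, 401]) cube([73, 1248, 16]);
translate([1703, 198, 401]) cube([73, 1248, 16]);
translate([1812, 198, 401]) cube([73, 1248, 16]);
translate([1921, 198, 401]) cube([73, 1248, 16]);


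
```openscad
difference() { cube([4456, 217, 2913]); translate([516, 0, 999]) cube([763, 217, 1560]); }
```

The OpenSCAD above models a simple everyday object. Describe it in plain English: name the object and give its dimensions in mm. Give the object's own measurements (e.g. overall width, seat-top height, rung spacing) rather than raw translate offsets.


A wall 4456 mm long (x), 217 mm thick (y), 2913 mm tall, with a rectangular window opening cut through it. The opening is 763 mm wide and 1560 mm tall; its sill is at z = 999 mm and its near (−x) edge is 516 mm from the wall's −x end. The opening passes through the full wall thickness.


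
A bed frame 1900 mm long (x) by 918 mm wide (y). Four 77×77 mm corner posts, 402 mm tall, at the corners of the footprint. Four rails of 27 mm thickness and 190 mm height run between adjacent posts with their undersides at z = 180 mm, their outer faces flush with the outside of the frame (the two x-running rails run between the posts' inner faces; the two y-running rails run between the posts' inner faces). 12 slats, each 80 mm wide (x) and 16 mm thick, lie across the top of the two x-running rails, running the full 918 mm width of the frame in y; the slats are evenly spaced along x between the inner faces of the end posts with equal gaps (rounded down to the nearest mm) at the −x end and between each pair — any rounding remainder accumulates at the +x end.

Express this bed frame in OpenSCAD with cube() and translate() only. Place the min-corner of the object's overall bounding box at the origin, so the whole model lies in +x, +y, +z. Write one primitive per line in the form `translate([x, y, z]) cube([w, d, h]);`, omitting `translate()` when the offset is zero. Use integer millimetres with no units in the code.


cube([77, 77, 402]);
translate([0, 841, 0]) cube([77, 77, 402]);
translate([1823, 0, 0]) cube([77, 77, 402]);
translate([1823, 841, 0]) cube([77, 77, 402]);
translate([77, 0, 180]) cube([1746, 27, 190]);
translate([77, 891, 180]) cube([1746, 27, 190]);
translate([0, 77, 180]) cube([27, 764, 190]);
translate([1873, 77, 180]) cube([27, 764, 190]);
translate([137, 0, 370]) cube([80, 918, 16]);
translate([277, 0, 370]) cube([80, 918, 16]);
translate([417, 0, 370]) cube([80, 918, 16]);
translate([557, 0, 370]) cube([80, 918, 16]);
translate([697, 0, 370]) cube([80, 918, 16]);
translate([837, 0, 370]) cube([80, 918, 16]);
translate([977, 0, 370]) cube([80, 918, 16]);
translate([1117, 0, 370]) cube([80, 918, 16]);
translate([1257, 0, 370]) cube([80, 918, 16]);
translate([1397, 0, 370]) cube([80, 918, 16]);
translate([1537, 0, 370]) cube([80, 918, 16]);
translate([1677, 0, 370]) cube([80, 918, 16]);


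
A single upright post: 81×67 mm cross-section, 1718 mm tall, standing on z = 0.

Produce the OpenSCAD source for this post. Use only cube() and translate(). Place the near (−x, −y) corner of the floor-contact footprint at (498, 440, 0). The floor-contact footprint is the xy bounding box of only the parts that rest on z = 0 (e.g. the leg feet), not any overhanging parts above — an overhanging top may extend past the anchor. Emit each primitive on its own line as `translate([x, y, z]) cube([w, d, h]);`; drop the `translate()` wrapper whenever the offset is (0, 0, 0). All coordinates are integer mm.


translate([498, 440, 0]) cube([81, 67, 1718]);


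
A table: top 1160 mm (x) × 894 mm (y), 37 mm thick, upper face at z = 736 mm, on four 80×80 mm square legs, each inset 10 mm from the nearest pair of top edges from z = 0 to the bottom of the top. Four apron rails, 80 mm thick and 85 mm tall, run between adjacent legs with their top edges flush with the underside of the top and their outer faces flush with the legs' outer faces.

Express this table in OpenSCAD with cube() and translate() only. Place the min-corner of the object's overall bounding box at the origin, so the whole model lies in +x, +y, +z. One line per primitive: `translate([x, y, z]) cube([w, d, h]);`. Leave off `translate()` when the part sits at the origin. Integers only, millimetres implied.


translate([0, 0, 699]) cube([1160, 894, 37]);
translate([10, 10, 0]) cube([80, 80, 699]);
translate([1070, 10, 0]) cube([80, 80, 699]);
translate([10, 804, 0]) cube([80, 80, 699]);
translate([1070, 804, 0]) cube([80, 80, 699]);
translate([90, 10, 614]) cube([980, 80, 85]);
translate([90, 804, 614]) cube([980, 80, 85]);
translate([10, 90, 614]) cube([80, 714, 85]);
translate([1070, 90, 614]) cube([80, 714, 85]);


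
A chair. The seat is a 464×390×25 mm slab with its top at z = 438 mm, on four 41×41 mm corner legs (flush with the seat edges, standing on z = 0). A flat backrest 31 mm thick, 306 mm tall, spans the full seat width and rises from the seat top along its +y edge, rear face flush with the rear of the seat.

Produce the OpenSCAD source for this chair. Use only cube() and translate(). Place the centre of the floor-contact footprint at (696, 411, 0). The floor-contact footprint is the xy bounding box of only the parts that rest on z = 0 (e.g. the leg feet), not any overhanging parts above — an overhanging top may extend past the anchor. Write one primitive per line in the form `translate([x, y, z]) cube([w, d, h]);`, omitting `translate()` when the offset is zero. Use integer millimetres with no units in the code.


translate([464, 216, 413]) cube([464, 390, 25]);
translate([464, 216, 0]) cube([41, 41, 413]);
translate([887, 216, 0]) cube([41, 41, 413]);
translate([464, 565, 0]) cube([41, 41, 413]);
translate([887, 565, 0]) cube([41, 41, 413]);
translate([464, 575, 438]) cube([464, 31, 306]);


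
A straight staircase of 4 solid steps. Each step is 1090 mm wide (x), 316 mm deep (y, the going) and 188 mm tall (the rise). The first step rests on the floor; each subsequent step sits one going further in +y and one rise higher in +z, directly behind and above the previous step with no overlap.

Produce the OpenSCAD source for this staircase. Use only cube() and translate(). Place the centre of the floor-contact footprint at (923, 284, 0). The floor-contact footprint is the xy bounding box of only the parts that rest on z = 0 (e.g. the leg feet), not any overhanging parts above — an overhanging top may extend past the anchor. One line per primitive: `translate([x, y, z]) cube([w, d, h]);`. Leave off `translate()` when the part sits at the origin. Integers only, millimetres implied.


translate([378, 126, 0]) cube([1090, 316, 188]);
translate([378, 442, 188]) cube([1090, 316, 188]);
translate([378, 758, 376]) cube([1090, 316, 188]);
translate([378, 1074, 564]) cube([1090, 316, 188]);


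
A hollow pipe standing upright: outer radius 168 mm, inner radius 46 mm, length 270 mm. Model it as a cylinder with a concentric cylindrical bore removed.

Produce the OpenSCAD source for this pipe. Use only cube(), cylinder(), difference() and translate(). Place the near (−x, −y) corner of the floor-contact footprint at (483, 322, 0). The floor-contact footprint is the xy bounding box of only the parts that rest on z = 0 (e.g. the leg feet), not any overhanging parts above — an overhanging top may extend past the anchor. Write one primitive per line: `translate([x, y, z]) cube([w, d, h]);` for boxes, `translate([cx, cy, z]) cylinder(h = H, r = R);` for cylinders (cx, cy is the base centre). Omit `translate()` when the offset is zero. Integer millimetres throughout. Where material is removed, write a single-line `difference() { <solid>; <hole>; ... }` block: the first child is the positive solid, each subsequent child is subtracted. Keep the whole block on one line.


difference() { translate([651, 490, 0]) cylinder(h = 270, r = 168); translate([651, 490, 0]) cylinder(h = 270, r = 46); }


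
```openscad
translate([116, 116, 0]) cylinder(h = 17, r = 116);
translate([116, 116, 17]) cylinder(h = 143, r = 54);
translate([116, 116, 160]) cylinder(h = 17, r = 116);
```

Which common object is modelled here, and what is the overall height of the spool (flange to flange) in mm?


A spool. The overall height is 177 mm.

Three coaxial cylinders, large–small–large — a spool. Two 17 mm flanges and a 143 mm core give 17 + 143 + 17 = 177 mm.


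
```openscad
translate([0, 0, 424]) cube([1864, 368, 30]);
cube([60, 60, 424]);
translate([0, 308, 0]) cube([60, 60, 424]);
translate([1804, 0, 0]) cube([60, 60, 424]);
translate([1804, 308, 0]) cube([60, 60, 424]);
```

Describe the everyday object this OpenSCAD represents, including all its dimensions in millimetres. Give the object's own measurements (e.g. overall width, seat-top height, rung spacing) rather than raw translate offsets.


A bench: a 1864×368 mm seat slab, 30 mm thick, top at z = 454 mm, on four 60×60 mm square legs flush with the seat corners and standing on z = 0.


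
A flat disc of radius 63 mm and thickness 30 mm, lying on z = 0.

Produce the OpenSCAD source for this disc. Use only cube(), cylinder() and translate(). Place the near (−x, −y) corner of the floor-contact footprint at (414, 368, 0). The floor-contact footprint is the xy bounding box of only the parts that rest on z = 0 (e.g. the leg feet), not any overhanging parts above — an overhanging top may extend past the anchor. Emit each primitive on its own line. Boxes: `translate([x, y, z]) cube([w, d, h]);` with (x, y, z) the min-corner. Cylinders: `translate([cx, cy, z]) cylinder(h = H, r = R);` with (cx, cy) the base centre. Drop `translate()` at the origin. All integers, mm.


translate([477, 431, 0]) cylinder(h = 30, r = 63);


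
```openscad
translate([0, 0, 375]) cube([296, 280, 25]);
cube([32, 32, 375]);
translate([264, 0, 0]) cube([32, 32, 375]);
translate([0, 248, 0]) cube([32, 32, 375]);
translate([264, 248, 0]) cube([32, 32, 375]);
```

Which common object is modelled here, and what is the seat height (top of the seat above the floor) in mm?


A stool. The seat height is 400 mm.

A 296×280×25 slab at z = 375 on four corner posts — a stool. The seat top is 375 + 25 = 400 mm.


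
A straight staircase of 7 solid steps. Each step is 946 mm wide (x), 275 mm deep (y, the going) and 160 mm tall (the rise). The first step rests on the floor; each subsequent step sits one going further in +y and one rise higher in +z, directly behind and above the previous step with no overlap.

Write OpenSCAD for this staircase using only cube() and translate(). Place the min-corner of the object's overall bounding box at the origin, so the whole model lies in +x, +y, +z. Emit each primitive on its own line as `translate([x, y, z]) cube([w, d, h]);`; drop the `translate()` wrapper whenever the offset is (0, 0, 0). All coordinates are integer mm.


cube([946, 275, 160]);
translate([0, 275, 160]) cube([946, 275, 160]);
translate([0, 550, 320]) cube([946, 275, 160]);
translate([0, 825, 480]) cube([946, 275, 160]);
translate([0, 1100, 640]) cube([946, 275, 160]);
translate([0, 1375, 800]) cube([946, 275, 160]);
translate([0, 1650, 960]) cube([946, 275, 160]);


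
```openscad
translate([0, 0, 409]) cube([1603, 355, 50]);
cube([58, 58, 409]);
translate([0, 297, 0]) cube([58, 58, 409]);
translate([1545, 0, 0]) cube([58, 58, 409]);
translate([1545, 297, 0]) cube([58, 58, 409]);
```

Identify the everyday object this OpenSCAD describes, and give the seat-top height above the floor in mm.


A bench. The seat-top height is 459 mm.

A long slab on four corner posts — a bench. The slab sits at z = 409 with thickness 50, so the top is 409 + 50 = 459 mm.


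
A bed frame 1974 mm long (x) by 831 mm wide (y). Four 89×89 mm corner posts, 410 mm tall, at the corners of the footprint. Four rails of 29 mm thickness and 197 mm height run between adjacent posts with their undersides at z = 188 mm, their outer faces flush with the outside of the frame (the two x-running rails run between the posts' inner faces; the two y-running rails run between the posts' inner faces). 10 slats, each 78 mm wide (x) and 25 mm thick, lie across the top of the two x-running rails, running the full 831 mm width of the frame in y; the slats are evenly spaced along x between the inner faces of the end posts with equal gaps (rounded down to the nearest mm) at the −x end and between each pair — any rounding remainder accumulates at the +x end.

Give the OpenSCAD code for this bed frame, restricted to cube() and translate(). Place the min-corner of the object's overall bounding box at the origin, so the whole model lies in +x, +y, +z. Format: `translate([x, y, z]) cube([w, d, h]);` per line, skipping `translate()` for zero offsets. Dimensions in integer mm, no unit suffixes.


cube([89, 89, 410]);
translate([0, 742, 0]) cube([89, 89, 410]);
translate([1885, 0, 0]) cube([89, 89, 410]);
translate([1885, 742, 0]) cube([89, 89, 410]);
translate([89, 0, 188]) cube([1796, 29, 197]);
translate([89, 802, 188]) cube([1796, 29, 197]);
translate([0, 89, 188]) cube([29, 653, 197]);
translate([1945, 89, 188]) cube([29, 653, 197]);
translate([181, 0, 385]) cube([78, 831, 25]);
translate([351, 0, 385]) cube([78, 831, 25]);
translate([521, 0, 385]) cube([78, 831, 25]);
translate([691, 0, 385]) cube([78, 831, 25]);
translate([861, 0, 385]) cube([78, 831, 25]);
translate([1031, 0, 385]) cube([78, 831, 25]);
translate([1201, 0, 385]) cube([78, 831, 25]);
translate([1371, 0, 385]) cube([78, 831, 25]);
translate([1541, 0, 385]) cube([78, 831, 25]);
translate([1711, 0, 385]) cube([78, 831, 25]);


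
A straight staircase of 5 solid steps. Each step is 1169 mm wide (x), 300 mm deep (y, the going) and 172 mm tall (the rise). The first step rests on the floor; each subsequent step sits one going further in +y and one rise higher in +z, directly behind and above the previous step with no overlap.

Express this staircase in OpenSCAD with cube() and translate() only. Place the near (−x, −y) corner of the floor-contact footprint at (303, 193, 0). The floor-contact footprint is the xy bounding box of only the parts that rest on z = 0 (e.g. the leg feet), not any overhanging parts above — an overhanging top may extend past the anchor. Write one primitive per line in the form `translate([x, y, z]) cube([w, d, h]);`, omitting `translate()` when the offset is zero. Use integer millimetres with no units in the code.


translate([303, 193, 0]) cube([1169, 300, 172]);
translate([303, 493, 172]) cube([1169, 300, 172]);
translate([303, 793, 344]) cube([1169, 300, 172]);
translate([303, 1093, 516]) cube([1169, 300, 172]);
translate([303, 1393, 688]) cube([1169, 300, 172]);


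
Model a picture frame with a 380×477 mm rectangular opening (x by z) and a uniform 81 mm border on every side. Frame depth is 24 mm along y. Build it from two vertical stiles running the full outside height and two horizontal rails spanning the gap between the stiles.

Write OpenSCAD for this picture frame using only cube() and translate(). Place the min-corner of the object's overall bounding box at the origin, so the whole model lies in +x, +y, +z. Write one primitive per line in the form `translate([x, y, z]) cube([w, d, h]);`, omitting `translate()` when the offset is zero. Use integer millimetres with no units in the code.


cube([81, 24, 639]);
translate([461, 0, 0]) cube([81, 24, 639]);
translate([81, 0, 0]) cube([380, 24, 81]);
translate([81, 0, 558]) cube([380, 24, 81]);


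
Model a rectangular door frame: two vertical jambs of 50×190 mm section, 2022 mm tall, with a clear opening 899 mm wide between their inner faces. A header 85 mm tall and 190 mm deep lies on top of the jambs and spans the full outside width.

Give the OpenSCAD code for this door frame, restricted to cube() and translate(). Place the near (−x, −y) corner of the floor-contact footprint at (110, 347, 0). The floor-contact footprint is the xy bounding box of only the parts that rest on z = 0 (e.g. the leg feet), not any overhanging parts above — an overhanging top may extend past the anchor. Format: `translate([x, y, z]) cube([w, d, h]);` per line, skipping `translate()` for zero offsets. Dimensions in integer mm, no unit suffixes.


translate([110, 347, 0]) cube([50, 190, 2022]);
translate([1059, 347, 0]) cube([50, 190, 2022]);
translate([110, 347, 2022]) cube([999, 190, 85]);


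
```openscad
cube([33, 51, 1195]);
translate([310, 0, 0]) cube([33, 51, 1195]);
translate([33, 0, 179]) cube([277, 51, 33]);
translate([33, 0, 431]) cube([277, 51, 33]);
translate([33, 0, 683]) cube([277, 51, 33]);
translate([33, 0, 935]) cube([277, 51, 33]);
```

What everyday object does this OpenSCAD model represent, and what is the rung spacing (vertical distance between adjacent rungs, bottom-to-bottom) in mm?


A ladder. The rung spacing is 252 mm.

Two tall 33×51 posts with 4 short bars between them — a ladder. Adjacent rungs sit at z = 179 and z = 431, so the spacing is 431 − 179 = 252 mm.


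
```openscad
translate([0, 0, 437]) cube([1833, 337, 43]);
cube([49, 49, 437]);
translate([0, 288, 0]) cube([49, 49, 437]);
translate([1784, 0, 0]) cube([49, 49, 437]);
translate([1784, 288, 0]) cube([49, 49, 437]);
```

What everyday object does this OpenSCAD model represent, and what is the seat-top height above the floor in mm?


A bench. The seat-top height is 480 mm.

A long slab on four corner posts — a bench. The slab sits at z = 437 with thickness 43, so the top is 437 + 43 = 480 mm.


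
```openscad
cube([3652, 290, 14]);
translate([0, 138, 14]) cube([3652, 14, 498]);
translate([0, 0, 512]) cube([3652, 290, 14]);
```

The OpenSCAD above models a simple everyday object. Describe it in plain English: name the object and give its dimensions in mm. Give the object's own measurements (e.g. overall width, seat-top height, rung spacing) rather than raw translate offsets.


An I-beam lying along x, 3652 mm long. Overall section height 526 mm. Two flanges 290 mm wide (y) and 14 mm thick, one on the floor and one at the top; a web 14 mm thick runs between them, centred on the flange width.


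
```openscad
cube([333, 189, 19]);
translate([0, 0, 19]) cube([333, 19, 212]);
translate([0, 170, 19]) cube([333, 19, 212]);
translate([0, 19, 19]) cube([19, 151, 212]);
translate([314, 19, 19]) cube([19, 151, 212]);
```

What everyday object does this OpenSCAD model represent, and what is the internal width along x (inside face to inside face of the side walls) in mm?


An open box. The internal width is 295 mm.

A 333×189 base slab with four walls standing on it — an open box. The base is 333 mm wide and the walls are 19 mm thick, so the internal width is 333 − 2 × 19 = 295 mm.


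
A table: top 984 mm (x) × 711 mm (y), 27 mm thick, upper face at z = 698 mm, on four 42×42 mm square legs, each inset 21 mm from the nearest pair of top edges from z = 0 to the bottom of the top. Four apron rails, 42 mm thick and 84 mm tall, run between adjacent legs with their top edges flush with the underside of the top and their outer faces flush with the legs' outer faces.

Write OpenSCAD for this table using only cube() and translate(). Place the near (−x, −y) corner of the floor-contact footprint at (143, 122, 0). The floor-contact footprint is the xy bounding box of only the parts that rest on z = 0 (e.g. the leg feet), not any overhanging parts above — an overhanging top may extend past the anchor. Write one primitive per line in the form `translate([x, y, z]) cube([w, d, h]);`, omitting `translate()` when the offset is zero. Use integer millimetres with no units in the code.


// leg_h = 698 - 27 = 671
// apron z = 671 - 84 = 587
translate([122, 101, 671]) cube([984, 711, 27]);
translate([143, 122, 0]) cube([42, 42, 671]);
translate([1043, 122, 0]) cube([42, 42, 671]);
translate([143, 749, 0]) cube([42, 42, 671]);
translate([1043, 749, 0]) cube([42, 42, 671]);
translate([185, 122, 587]) cube([858, 42, 84]);
translate([185, 749, 587]) cube([858, 42, 84]);
translate([143, 164, 587]) cube([42, 585, 84]);
translate([1043, 164, 587]) cube([42, 585, 84]);


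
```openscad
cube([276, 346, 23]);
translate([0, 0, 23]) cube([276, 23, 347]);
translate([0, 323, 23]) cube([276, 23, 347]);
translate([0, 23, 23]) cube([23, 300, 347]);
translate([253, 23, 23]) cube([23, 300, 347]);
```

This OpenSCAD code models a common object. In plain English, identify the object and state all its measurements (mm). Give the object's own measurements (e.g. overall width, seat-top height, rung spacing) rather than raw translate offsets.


An open-topped rectangular box: outside dimensions 276×346×370 mm, with a uniform wall and base thickness of 23 mm. The base is a full 276×346 slab on the floor; four walls sit on top of the base. The front and back walls (the −y and +y sides) span the full width; the two side walls fit between them.


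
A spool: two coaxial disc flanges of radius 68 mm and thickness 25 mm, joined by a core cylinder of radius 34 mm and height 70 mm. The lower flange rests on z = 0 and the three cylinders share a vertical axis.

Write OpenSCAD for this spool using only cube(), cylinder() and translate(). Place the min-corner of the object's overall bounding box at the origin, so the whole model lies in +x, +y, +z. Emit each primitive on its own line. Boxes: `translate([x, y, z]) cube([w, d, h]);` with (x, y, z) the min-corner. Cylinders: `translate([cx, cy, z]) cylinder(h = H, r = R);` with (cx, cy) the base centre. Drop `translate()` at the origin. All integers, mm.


translate([68, 68, 0]) cylinder(h = 25, r = 68);
translate([68, 68, 25]) cylinder(h = 70, r = 34);
translate([68, 68, 95]) cylinder(h = 25, r = 68);


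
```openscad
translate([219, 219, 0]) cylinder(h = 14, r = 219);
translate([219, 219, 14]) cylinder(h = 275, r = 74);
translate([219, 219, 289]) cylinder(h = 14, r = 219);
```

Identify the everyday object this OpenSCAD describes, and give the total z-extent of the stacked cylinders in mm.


A spool. The overall height is 303 mm.

Three coaxial cylinders, large–small–large — a spool. Two 14 mm flanges and a 275 mm core give 14 + 275 + 14 = 303 mm.


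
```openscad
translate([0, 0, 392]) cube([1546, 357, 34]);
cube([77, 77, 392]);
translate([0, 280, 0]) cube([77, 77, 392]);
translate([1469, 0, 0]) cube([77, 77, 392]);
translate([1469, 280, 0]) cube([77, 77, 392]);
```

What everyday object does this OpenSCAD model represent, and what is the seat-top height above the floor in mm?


A bench. The seat-top height is 426 mm.

A long slab on four corner posts — a bench. The slab sits at z = 392 with thickness 34, so the top is 392 + 34 = 426 mm.


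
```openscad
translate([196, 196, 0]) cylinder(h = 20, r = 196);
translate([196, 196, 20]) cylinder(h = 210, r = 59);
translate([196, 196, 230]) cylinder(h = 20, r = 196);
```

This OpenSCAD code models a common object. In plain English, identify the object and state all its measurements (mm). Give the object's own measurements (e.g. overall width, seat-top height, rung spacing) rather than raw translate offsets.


A spool: two coaxial disc flanges of radius 196 mm and thickness 20 mm, joined by a core cylinder of radius 59 mm and height 210 mm. The lower flange rests on z = 0 and the three cylinders share a vertical axis.


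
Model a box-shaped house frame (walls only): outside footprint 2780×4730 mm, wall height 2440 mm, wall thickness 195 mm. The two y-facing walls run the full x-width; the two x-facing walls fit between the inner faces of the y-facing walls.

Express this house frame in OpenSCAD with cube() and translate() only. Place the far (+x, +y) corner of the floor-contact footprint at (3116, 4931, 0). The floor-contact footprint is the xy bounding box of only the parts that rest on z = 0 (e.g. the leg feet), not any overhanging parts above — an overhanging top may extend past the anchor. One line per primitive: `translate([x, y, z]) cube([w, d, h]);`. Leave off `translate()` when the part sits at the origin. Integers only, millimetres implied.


translate([336, 201, 0]) cube([2780, 195, 2440]);
translate([336, 4736, 0]) cube([2780, 195, 2440]);
translate([336, 396, 0]) cube([195, 4340, 2440]);
translate([2921, 396, 0]) cube([195, 4340, 2440]);


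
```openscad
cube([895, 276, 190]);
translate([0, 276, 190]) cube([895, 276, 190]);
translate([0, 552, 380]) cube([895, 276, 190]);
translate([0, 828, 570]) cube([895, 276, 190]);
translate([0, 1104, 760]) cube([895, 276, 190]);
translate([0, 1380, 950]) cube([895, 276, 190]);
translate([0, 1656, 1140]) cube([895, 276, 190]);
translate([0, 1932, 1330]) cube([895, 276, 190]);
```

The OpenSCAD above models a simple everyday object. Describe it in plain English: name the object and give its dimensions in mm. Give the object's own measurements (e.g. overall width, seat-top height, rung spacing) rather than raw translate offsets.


A straight staircase of 8 solid steps. Each step is 895 mm wide (x), 276 mm deep (y, the going) and 190 mm tall (the rise). The first step rests on the floor; each subsequent step sits one going further in +y and one rise higher in +z, directly behind and above the previous step with no overlap.


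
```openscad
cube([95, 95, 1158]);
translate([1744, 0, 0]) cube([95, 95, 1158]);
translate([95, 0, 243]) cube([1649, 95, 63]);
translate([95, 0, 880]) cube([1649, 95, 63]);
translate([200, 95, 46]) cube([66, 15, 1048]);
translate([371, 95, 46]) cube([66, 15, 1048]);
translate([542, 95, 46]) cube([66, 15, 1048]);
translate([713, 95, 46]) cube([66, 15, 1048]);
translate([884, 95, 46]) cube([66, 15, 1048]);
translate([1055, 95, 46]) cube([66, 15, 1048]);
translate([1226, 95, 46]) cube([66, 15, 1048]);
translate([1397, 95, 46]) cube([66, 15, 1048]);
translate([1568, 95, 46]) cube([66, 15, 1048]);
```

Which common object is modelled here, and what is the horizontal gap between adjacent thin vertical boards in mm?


A fence section. The picket gap is 105 mm.

Two posts, two rails, 9 pickets — a fence section. Span 1649 mm holds 9 pickets of 66 mm with 10 equal gaps: ⌊(1649 − 9·66) / 10⌋ = 105 mm.


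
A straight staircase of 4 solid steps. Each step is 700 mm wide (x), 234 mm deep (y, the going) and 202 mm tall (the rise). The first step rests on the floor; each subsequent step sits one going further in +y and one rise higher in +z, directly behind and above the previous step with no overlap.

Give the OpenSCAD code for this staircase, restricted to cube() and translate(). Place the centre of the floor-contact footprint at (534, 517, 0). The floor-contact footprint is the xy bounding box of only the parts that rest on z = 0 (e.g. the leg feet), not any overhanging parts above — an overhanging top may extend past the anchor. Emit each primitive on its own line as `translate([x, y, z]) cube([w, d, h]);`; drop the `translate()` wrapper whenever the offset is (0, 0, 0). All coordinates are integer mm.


translate([184, 400, 0]) cube([700, 234, 202]);
translate([184, 634, 202]) cube([700, 234, 202]);
translate([184, 868, 404]) cube([700, 234, 202]);
translate([184, 1102, 606]) cube([700, 234, 202]);


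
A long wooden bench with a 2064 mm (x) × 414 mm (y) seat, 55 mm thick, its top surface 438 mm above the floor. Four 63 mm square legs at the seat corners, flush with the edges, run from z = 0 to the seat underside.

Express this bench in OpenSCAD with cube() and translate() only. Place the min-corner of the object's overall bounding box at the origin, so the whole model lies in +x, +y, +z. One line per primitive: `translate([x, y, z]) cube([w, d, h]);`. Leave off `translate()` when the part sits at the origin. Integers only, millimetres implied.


translate([0, 0, 383]) cube([2064, 414, 55]);
cube([63, 63, 383]);
translate([0, 351, 0]) cube([63, 63, 383]);
translate([2001, 0, 0]) cube([63, 63, 383]);
translate([2001, 351, 0]) cube([63, 63, 383]);


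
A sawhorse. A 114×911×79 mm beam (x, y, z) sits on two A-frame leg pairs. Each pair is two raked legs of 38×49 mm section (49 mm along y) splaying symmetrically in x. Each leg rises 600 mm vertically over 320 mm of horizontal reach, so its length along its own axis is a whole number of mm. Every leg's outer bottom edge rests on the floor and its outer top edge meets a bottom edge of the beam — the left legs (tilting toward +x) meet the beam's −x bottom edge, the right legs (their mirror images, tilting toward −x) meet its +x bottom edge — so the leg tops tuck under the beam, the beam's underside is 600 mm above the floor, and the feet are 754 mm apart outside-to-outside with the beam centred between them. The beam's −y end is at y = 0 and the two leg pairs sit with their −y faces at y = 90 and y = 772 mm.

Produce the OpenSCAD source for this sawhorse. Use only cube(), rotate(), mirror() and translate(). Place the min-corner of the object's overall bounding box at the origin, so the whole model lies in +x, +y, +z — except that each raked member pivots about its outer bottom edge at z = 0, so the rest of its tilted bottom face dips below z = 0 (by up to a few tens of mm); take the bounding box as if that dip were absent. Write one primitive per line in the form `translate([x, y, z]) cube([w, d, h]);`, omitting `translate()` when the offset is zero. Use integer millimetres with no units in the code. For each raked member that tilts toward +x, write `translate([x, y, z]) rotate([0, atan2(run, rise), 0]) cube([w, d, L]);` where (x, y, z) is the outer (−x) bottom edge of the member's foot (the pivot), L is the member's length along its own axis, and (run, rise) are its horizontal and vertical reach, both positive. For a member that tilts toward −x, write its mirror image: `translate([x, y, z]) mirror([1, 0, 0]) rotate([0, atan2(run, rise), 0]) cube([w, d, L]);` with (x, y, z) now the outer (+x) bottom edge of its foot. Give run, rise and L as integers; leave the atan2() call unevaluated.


translate([320, 0, 600]) cube([114, 911, 79]);
translate([0, 90, 0]) rotate([0, atan2(320, 600), 0]) cube([38, 49, 680]);
translate([754, 90, 0]) mirror([1, 0, 0]) rotate([0, atan2(320, 600), 0]) cube([38, 49, 680]);
translate([0, 772, 0]) rotate([0, atan2(320, 600), 0]) cube([38, 49, 680]);
translate([754, 772, 0]) mirror([1, 0, 0]) rotate([0, atan2(320, 600), 0]) cube([38, 49, 680]);


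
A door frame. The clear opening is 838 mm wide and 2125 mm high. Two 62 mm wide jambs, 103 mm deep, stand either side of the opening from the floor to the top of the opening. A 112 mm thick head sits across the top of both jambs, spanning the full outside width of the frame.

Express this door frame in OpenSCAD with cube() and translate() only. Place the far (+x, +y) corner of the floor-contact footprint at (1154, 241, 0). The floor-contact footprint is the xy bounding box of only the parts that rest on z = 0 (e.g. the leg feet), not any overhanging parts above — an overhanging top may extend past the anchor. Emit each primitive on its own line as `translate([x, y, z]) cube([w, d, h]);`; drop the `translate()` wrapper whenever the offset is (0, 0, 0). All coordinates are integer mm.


translate([192, 138, 0]) cube([62, 103, 2125]);
translate([1092, 138, 0]) cube([62, 103, 2125]);
translate([192, 138, 2125]) cube([962, 103, 112]);


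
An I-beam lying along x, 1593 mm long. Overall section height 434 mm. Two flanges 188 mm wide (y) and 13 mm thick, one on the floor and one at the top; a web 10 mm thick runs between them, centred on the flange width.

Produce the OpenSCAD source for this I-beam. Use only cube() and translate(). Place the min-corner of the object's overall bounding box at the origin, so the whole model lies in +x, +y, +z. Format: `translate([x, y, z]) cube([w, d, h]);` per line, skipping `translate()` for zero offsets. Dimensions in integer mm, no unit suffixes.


cube([1593, 188, 13]);
translate([0, 89, 13]) cube([1593, 10, 408]);
translate([0, 0, 421]) cube([1593, 188, 13]);
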